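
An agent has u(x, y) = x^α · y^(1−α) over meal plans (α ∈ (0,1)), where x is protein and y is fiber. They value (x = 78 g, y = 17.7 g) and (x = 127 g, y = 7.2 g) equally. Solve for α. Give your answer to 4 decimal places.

α ≈ 0.6485

The Cobb–Douglas utilities coincide, so 78^α·17.7^(1−α) = 127^α·7.2^(1−α).
Rearrange to (78/127)^α = (7.2/17.7)^(1−α) and take logs: α·-0.4874783 = (1−α)·-0.8994836.
With A = -0.4874783 and B = -0.8994836: α·A = (1−α)·B, so α = B/(A+B) = -0.8994836/-1.3869619 ≈ 0.6485.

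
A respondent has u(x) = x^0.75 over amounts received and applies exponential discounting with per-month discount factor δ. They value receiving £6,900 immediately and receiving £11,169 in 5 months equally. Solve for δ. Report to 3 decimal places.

δ ≈ 0.930

Indifference means u(6900) = δ^5 · u(11169), so δ^5 = u(6900)/u(11169).
With u(x) = x^0.75: δ^5 = 6900^0.75/11169^0.75 = (6900/11169)^0.75 = 0.69683.
Taking the 5th root: δ = 0.69683^(1/5) ≈ 0.930.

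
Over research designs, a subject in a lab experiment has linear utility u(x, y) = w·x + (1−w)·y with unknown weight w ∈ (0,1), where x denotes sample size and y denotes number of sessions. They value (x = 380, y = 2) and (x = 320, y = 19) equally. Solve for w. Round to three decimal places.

w = 0.221

Equating utilities: w·380 + (1−w)·2 = w·320 + (1−w)·19.
Collecting terms: w·60 = (1−w)·17.
Hence w = 17/(60+17) = 17/77 = 0.221.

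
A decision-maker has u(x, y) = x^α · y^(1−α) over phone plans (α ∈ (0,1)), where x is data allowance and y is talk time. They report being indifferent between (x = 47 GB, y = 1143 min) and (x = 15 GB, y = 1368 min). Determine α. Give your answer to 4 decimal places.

Indifference: 47^α · 1143^(1−α) = 15^α · 1368^(1−α).
(47/15)^α = (1368/1143)^(1−α); take logs: α·ln(47/15) = (1−α)·ln(1368/1143), i.e. α·1.1420974 = (1−α)·0.1796934.
So α/(1−α) = (0.1796934)/(1.1420974) = 0.1573363, and α = 0.1573363/1.1573363 ≈ 0.1359.

α ≈ 0.1359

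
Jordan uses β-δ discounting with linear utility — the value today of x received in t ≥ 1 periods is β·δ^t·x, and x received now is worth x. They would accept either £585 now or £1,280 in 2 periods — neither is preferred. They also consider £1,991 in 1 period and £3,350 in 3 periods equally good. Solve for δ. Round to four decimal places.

Both payoffs in the second observation are in the future, so β drops out: δ^1·1991 = δ^3·3350 ⇒ δ^2 = 1991/3350 = 0.59433, so δ = 0.77093.

δ ≈ 0.7709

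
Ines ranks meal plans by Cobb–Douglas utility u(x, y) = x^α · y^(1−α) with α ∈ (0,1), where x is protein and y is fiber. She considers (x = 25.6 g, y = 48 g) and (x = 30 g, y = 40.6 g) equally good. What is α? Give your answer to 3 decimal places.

Set the two utilities equal: 25.6^α·48^(1−α) = 30^α·40.6^(1−α).
Taking logs: α·ln 25.6 + (1−α)·ln 48 = α·ln 30 + (1−α)·ln 40.6, i.e. α·-0.158605 = (1−α)·-0.167433.
Thus α·(-0.326038) = -0.167433, so α = -0.167433/-0.326038 ≈ 0.514.

α ≈ 0.514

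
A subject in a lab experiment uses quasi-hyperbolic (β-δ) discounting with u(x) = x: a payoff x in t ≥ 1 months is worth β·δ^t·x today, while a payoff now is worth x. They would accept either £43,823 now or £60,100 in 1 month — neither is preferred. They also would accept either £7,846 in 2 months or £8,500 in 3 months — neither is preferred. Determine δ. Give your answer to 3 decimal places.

The second indifference involves only future payoffs, so β cancels: β·δ^2·7846 = β·δ^3·8500, giving δ = 7846/8500 = 0.92306.

δ ≈ 0.923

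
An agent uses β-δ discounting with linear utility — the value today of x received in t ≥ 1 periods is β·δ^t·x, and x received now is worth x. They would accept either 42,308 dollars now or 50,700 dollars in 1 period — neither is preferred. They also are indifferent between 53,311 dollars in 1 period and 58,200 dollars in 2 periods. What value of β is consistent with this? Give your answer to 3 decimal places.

β ≈ 0.911

The second indifference involves only future payoffs, so β cancels: β·δ^1·53311 = β·δ^2·58200, giving δ = 53311/58200 = 0.91600.
Now use the now-vs-future pair: 42308 = β·δ·50700 gives β = 42308/(0.91600·50700) ≈ 0.911.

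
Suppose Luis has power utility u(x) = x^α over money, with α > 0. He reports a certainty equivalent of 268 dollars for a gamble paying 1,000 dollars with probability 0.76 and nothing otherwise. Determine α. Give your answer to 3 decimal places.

Since u(0) = 0, the lottery's EU is 0.76·1000^α.
Equating: 268^α = 0.76·1000^α, i.e. 0.2680^α = 0.76.
Take logs: α = ln 0.76 / ln(268/1000) ≈ 0.20842.

α ≈ 0.208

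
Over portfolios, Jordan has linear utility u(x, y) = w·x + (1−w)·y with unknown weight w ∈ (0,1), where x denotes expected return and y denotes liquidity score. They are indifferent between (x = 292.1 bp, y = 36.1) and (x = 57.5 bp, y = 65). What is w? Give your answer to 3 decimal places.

Indifference: w·292.1 + (1−w)·36.1 = w·57.5 + (1−w)·65.
Rearranging, 234.6·w − 28.9·(1−w) = 0.
The marginal rate of substitution is 28.9/234.6, so w = 28.9/(234.6+28.9) = 0.110.

w = 0.110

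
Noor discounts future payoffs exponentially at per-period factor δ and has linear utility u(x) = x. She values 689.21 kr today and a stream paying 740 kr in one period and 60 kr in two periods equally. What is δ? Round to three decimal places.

Present value of the stream is 740·δ + 60·δ². Indifference gives 740δ + 60δ² = 689.21.
So 60δ² + 740δ − 689.21 = 0.
The positive root is δ = [−740 + √(740² + 4·60·689.21)] / (2·60) = (−740 + 844.399)/120 ≈ 0.870.

δ ≈ 0.870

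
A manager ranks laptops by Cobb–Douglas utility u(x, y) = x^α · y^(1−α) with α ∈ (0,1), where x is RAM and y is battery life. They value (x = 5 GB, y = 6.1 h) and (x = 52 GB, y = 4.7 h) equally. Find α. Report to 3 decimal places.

Set the two utilities equal: 5^α·6.1^(1−α) = 52^α·4.7^(1−α).
Taking logs: α·ln 5 + (1−α)·ln 6.1 = α·ln 52 + (1−α)·ln 4.7, i.e. α·-2.341806 = (1−α)·-0.260726.
Thus α·(-2.602532) = -0.260726, so α = -0.260726/-2.602532 ≈ 0.100.

α ≈ 0.100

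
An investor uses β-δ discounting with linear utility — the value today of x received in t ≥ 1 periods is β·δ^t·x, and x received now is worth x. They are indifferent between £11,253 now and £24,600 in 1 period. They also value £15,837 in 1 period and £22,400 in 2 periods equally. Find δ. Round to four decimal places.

δ ≈ 0.7070

From the later pair, β·δ^1·15837 = β·δ^2·22400; dividing through, δ = 15837/22400 = 0.70701.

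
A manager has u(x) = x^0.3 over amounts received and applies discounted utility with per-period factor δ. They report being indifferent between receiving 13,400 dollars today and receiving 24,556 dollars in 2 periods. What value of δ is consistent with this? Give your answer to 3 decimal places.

δ ≈ 0.913

The payoff in 2 periods is discounted by δ^2, so u(13400) = δ^2·u(24556) and δ^2 = u(13400)/u(24556).
Since u(x) = x^0.3, δ^2 = (13400/24556)^0.3 = 0.54569^0.3 = 0.83384.
Taking the square root: δ = 0.83384^(1/2) ≈ 0.913.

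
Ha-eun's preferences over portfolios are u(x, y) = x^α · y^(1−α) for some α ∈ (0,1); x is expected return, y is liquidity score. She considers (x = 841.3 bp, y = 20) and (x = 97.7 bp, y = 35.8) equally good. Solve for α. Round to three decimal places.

The Cobb–Douglas utilities coincide, so 841.3^α·20^(1−α) = 97.7^α·35.8^(1−α).
Rearrange to (841.3/97.7)^α = (35.8/20)^(1−α) and take logs: α·2.153047 = (1−α)·0.582216.
With A = 2.153047 and B = 0.582216: α·A = (1−α)·B, so α = B/(A+B) = 0.582216/2.735263 ≈ 0.213.

α ≈ 0.213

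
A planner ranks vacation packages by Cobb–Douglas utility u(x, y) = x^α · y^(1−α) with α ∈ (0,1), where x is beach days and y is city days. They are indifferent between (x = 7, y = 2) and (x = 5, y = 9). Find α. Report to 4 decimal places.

Indifference: 7^α · 2^(1−α) = 5^α · 9^(1−α).
Taking logs: α·ln 7 + (1−α)·ln 2 = α·ln 5 + (1−α)·ln 9, i.e. α·0.3364722 = (1−α)·1.5040774.
Thus α·(1.8405496) = 1.5040774, so α = 1.5040774/1.8405496 ≈ 0.8172.

α ≈ 0.8172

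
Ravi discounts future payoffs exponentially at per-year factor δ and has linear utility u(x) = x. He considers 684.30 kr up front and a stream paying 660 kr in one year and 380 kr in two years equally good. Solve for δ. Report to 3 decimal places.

δ ≈ 0.730

Equating present values: 684.30 = 660δ + 380δ².
So 380δ² + 660δ − 684.30 = 0.
By the quadratic formula (taking the positive root), δ = (−660 + √1475736.00) / 760 ≈ 0.730.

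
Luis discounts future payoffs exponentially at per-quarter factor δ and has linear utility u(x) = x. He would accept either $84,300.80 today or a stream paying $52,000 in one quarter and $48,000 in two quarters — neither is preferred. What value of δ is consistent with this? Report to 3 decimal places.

Equating present values: 84300.80 = 52000δ + 48000δ².
Rearranged: 48000δ² + 52000δ − 84300.80 = 0.
δ = (−52000 + √(52000² + 4·48000·84300.80)) / (2·48000) = (−52000 + √18889753600.00) / 96000 ≈ 0.890.

δ ≈ 0.890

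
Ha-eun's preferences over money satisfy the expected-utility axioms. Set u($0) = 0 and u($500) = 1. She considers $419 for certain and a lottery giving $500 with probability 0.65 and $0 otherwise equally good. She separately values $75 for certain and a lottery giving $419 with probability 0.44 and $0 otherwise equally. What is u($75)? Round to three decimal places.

0.286

From the first indifference, u($419) = 0.65·u($500) + 0.35·u($0) = 0.65·1 + 0.35·0 = 0.65.
Chaining: u($75) = 0.44·0.65 + 0.56·0.00 = 0.2860.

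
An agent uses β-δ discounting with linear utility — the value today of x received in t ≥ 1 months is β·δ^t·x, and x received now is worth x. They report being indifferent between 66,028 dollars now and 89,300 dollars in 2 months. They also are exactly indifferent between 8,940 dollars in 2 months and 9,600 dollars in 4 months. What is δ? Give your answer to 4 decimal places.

From the later pair, β·δ^2·8940 = β·δ^4·9600; dividing through, δ^2 = 8940/9600 = 0.93125, so δ = 0.96501.

δ ≈ 0.9650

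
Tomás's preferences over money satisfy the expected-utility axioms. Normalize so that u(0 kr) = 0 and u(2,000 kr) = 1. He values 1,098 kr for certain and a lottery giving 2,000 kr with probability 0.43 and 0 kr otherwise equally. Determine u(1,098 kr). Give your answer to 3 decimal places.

0.430

u(1,098 kr) equals the lottery's expected utility: 0.43·1 + 0.57·0 = 0.43.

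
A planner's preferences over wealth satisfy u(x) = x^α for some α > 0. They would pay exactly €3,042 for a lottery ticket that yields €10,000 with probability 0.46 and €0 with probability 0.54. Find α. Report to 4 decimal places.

The lottery's expected utility is 0.46·u(10000) + 0.54·u(0) = 0.46·10000^α (since u(0) = 0 for α > 0).
Equating: 3042^α = 0.46·10000^α, i.e. 0.3042^α = 0.46.
Take logs: α = ln 0.46 / ln(3042/10000) ≈ 0.652507.

α ≈ 0.6525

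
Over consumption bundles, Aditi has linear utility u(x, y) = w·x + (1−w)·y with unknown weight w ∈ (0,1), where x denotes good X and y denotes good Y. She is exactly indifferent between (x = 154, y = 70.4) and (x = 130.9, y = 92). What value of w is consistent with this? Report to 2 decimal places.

Indifference: w·154 + (1−w)·70.4 = w·130.9 + (1−w)·92.
Rearranging, 23.1·w − 21.6·(1−w) = 0.
Hence w = 21.6/(23.1+21.6) = 21.6/44.7 = 0.48.

w = 0.48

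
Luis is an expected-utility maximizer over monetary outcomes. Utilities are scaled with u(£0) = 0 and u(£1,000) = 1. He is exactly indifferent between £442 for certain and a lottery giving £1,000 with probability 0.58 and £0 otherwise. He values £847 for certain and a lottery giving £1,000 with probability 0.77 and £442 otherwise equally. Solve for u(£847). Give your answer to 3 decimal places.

The first gamble pins u(£442): it must equal 0.58·1 + 0.42·0 = 0.58.
Then u(£847) = 0.77·u(£1,000) + 0.23·u(£442) = 0.77·1.00 + 0.23·0.58 = 0.9034.

0.903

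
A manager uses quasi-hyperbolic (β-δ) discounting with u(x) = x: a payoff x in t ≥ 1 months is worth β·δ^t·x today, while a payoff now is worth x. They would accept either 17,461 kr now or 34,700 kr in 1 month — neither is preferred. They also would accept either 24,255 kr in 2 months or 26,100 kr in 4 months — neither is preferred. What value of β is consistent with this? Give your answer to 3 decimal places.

Both payoffs in the second observation are in the future, so β drops out: δ^2·24255 = δ^4·26100 ⇒ δ^2 = 24255/26100 = 0.92931, so δ = 0.96401.
The first indifference: 17461 = β·δ·34700, so β = 17461/(δ·34700) = 17461/(0.96401·34700) ≈ 0.522.

β ≈ 0.522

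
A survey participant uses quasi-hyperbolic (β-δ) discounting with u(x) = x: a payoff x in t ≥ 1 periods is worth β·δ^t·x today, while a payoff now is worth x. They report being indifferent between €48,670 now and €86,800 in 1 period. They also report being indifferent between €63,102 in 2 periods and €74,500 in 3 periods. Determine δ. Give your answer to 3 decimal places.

δ ≈ 0.847

The second indifference involves only future payoffs, so β cancels: β·δ^2·63102 = β·δ^3·74500, giving δ = 63102/74500 = 0.84701.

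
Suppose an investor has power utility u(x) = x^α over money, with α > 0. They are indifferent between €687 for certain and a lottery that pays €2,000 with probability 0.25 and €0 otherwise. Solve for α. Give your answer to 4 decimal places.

The lottery's expected utility is 0.25·u(2000) + 0.75·u(0) = 0.25·2000^α (since u(0) = 0 for α > 0).
Setting u(687) equal to that: 687^α = 0.25·2000^α ⇒ (687/2000)^α = 0.25.
Taking logs: α·ln(687/2000) = ln(0.25), so α = -1.3862944 / -1.0685682 ≈ 1.2973.

α ≈ 1.2973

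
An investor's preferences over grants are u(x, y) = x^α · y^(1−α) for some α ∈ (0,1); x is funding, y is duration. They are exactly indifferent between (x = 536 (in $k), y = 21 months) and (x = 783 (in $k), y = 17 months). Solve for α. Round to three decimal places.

Set the two utilities equal: 536^α·21^(1−α) = 783^α·17^(1−α).
(536/783)^α = (17/21)^(1−α); take logs: α·ln(536/783) = (1−α)·ln(17/21), i.e. α·-0.378999 = (1−α)·-0.211309.
With A = -0.378999 and B = -0.211309: α·A = (1−α)·B, so α = B/(A+B) = -0.211309/-0.590308 ≈ 0.358.

α ≈ 0.358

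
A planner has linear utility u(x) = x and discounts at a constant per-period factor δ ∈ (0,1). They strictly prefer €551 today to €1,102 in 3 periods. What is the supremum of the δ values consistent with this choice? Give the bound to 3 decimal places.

Under u(x) = x this choice says 551 > δ^3·1102.
Dividing by 1102: δ^3 < 0.50000. Both sides are positive, so the cube root keeps the direction.
δ < 0.50000^(1/3) = 0.794.

δ < 0.794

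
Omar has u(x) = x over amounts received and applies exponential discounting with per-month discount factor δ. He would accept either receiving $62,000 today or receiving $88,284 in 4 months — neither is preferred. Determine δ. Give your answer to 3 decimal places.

Indifference means u(62000) = δ^4 · u(88284), so δ^4 = u(62000)/u(88284).
With u(x) = x: δ^4 = 62000/88284 = 0.70228.
So δ = 0.70228^(1/4) ≈ 0.915.

δ ≈ 0.915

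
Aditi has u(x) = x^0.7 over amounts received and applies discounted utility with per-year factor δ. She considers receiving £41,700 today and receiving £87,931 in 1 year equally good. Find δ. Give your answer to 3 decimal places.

Equating discounted utilities: u(41700) = δ·u(87931) ⇒ δ = u(41700)/u(87931).
With u(x) = x^0.7: δ = 41700^0.7/87931^0.7 = (41700/87931)^0.7 = 0.59319.

δ ≈ 0.593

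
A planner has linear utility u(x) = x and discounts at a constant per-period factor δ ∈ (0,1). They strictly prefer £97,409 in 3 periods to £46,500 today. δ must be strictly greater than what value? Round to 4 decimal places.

δ > 0.7815

The preference means 46500 < δ^3·97409.
Dividing by 97409: δ^3 > 0.47737. Both sides are positive, so the cube root keeps the direction.
δ > (46500/97409)^(1/3) ≈ 0.7815.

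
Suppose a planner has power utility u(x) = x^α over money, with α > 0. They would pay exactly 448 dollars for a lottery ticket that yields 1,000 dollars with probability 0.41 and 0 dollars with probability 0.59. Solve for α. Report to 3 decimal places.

Since u(0) = 0, the lottery's EU is 0.41·1000^α.
Setting u(448) equal to that: 448^α = 0.41·1000^α ⇒ (448/1000)^α = 0.41.
Take logs: α = ln 0.41 / ln(448/1000) ≈ 1.11039.

α ≈ 1.110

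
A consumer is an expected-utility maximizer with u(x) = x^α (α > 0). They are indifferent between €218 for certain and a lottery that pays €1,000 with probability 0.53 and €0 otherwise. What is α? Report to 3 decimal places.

Since u(0) = 0, the lottery's EU is 0.53·1000^α.
Indifference: 218^α = 0.53·1000^α, so (218/1000)^α = 0.53.
Take logs: α = ln 0.53 / ln(218/1000) ≈ 0.41679.

α ≈ 0.417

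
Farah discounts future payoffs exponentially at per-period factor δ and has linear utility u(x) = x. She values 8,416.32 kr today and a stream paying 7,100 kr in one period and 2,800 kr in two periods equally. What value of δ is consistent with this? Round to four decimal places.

δ ≈ 0.8800

The stream is worth 7100δ + 2800δ² today, so 7100δ + 2800δ² = 8416.32.
So 2800δ² + 7100δ − 8416.32 = 0.
The positive root is δ = [−7100 + √(7100² + 4·2800·8416.32)] / (2·2800) = (−7100 + 12028.000)/5600 ≈ 0.8800.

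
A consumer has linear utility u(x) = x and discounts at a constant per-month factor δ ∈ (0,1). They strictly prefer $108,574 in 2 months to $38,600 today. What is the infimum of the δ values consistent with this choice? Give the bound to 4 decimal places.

The preference means 38600 < δ^2·108574.
So δ^2 > 38600/108574 = 0.35552; taking the square root of both positive sides preserves the inequality.
δ > 0.35552^(1/2) = 0.5963.

δ > 0.5963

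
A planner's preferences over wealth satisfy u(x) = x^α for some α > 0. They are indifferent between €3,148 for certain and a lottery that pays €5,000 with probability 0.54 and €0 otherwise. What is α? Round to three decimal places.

Since u(0) = 0, the lottery's EU is 0.54·5000^α.
Indifference: 3148^α = 0.54·5000^α, so (3148/5000)^α = 0.54.
Taking logs: α·ln(3148/5000) = ln(0.54), so α = -0.616186 / -0.462671 ≈ 1.332.

α ≈ 1.332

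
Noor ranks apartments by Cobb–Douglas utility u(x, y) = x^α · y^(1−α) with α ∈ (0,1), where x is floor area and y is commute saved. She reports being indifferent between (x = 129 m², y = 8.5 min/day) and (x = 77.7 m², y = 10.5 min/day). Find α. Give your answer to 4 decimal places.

The Cobb–Douglas utilities coincide, so 129^α·8.5^(1−α) = 77.7^α·10.5^(1−α).
(129/77.7)^α = (10.5/8.5)^(1−α); take logs: α·ln(129/77.7) = (1−α)·ln(10.5/8.5), i.e. α·0.5069571 = (1−α)·0.2113091.
So α/(1−α) = (0.2113091)/(0.5069571) = 0.4168185, and α = 0.4168185/1.4168185 ≈ 0.2942.

α ≈ 0.2942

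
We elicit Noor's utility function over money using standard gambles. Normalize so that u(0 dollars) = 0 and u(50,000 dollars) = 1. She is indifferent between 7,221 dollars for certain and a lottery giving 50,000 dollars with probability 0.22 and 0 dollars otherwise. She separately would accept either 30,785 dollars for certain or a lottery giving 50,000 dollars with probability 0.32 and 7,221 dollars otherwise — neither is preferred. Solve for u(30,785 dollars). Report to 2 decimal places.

The first gamble pins u(7,221 dollars): it must equal 0.22·1 + 0.78·0 = 0.22.
The second indifference gives u(30,785 dollars) = 0.32·u(50,000 dollars) + 0.68·u(7,221 dollars) = 0.32·1.00 + 0.68·0.22 = 0.4696.

0.47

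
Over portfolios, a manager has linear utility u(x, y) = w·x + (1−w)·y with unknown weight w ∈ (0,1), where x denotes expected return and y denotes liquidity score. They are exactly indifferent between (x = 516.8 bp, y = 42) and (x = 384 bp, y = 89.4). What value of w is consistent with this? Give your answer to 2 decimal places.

w = 0.26

Equating utilities: w·516.8 + (1−w)·42 = w·384 + (1−w)·89.4.
Rearranging, 132.8·w − 47.4·(1−w) = 0.
Hence w = 47.4/(132.8+47.4) = 47.4/180.2 = 0.26.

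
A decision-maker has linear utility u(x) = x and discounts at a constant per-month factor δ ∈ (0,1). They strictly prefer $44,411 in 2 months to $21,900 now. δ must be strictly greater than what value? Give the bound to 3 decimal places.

δ > 0.702

The preference means 21900 < δ^2·44411.
Dividing by 44411: δ^2 > 0.49312. Both sides are positive, so the square root keeps the direction.
δ > 0.49312^(1/2) = 0.702.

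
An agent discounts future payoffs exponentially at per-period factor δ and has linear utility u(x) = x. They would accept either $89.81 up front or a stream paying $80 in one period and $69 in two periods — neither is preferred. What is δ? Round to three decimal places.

Present value of the stream is 80·δ + 69·δ². Indifference gives 80δ + 69δ² = 89.81.
That is, 69δ² + 80δ − 89.81 = 0, a quadratic in δ.
The positive root is δ = [−80 + √(80² + 4·69·89.81)] / (2·69) = (−80 + 176.600)/138 ≈ 0.700.

δ ≈ 0.700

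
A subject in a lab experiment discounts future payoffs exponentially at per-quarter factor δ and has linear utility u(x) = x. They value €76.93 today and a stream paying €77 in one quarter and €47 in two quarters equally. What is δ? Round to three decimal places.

δ ≈ 0.700

The stream is worth 77δ + 47δ² today, so 77δ + 47δ² = 76.93.
Rearranged: 47δ² + 77δ − 76.93 = 0.
δ = (−77 + √(77² + 4·47·76.93)) / (2·47) = (−77 + √20391.84) / 94 ≈ 0.700.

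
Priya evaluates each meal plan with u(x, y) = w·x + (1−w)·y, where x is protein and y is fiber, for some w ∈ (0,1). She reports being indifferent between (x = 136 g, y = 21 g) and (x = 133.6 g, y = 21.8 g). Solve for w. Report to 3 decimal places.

w = 0.250

u(136,21) = u(133.6,21.8) means w·136 + (1−w)·21 = w·133.6 + (1−w)·21.8.
Rearranging, 2.4·w − 0.8·(1−w) = 0.
Hence w = 0.8/(2.4+0.8) = 0.8/3.2 = 0.250.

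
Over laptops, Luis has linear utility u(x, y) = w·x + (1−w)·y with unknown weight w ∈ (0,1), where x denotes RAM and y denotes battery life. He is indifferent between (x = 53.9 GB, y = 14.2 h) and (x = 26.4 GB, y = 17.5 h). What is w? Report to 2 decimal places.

w = 0.11

Equating utilities: w·53.9 + (1−w)·14.2 = w·26.4 + (1−w)·17.5.
Collecting terms: w·27.5 = (1−w)·3.3.
The marginal rate of substitution is 3.3/27.5, so w = 3.3/(27.5+3.3) = 0.11.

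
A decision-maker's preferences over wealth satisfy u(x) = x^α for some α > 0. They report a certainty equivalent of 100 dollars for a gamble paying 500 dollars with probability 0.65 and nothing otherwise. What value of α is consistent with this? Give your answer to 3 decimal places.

α ≈ 0.268

The lottery's expected utility is 0.65·u(500) + 0.35·u(0) = 0.65·500^α (since u(0) = 0 for α > 0).
Setting u(100) equal to that: 100^α = 0.65·500^α ⇒ (100/500)^α = 0.65.
α = ln(0.65) / ln(100/500) = -0.430783/-1.609438 ≈ 0.268.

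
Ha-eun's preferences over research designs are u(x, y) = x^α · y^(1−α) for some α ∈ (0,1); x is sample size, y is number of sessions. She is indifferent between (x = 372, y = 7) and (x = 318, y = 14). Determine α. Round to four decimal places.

Indifference: 372^α · 7^(1−α) = 318^α · 14^(1−α).
(372/318)^α = (14/7)^(1−α); take logs: α·ln(372/318) = (1−α)·ln(14/7), i.e. α·0.1568425 = (1−α)·0.6931472.
So α/(1−α) = (0.6931472)/(0.1568425) = 4.4193838, and α = 4.4193838/5.4193838 ≈ 0.8155.

α ≈ 0.8155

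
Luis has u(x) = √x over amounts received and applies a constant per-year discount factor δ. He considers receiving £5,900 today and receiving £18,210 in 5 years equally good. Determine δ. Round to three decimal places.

Equating discounted utilities: u(5900) = δ^5·u(18210) ⇒ δ^5 = u(5900)/u(18210).
With u(x) = √x: δ^5 = √5900/√18210 = √(5900/18210) = 0.56921.
So δ = 0.56921^(1/5) ≈ 0.893.

δ ≈ 0.893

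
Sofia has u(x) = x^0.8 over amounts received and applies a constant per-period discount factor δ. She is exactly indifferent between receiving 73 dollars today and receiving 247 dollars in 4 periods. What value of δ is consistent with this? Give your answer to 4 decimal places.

Indifference means u(73) = δ^4 · u(247), so δ^4 = u(73)/u(247).
With u(x) = x^0.8: δ^4 = 73^0.8/247^0.8 = (73/247)^0.8 = 0.37714.
Taking the 4th root: δ = 0.37714^(1/4) ≈ 0.7837.

δ ≈ 0.7837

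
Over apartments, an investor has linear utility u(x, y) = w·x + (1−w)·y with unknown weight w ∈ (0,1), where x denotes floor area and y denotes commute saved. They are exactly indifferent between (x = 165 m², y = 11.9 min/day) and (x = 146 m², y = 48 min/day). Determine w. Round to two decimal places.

w = 0.66

Indifference: w·165 + (1−w)·11.9 = w·146 + (1−w)·48.
w·(165−146) = (1−w)·(48−11.9), i.e. w·19 = (1−w)·36.1.
Hence w = 36.1/(19+36.1) = 36.1/55.1 = 0.66.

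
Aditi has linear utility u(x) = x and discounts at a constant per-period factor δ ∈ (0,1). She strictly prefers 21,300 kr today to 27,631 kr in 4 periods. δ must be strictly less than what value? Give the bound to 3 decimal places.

Under u(x) = x this choice says 21300 > δ^4·27631.
Dividing by 27631: δ^4 < 0.77087. Both sides are positive, so the 4th root keeps the direction.
δ < 0.77087^(1/4) = 0.937.

δ < 0.937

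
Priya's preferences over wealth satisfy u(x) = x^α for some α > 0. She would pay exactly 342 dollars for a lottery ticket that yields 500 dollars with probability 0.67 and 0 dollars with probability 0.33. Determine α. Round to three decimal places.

The lottery's expected utility is 0.67·u(500) + 0.33·u(0) = 0.67·500^α (since u(0) = 0 for α > 0).
Equating: 342^α = 0.67·500^α, i.e. 0.6840^α = 0.67.
Taking logs: α·ln(342/500) = ln(0.67), so α = -0.400478 / -0.379797 ≈ 1.054.

α ≈ 1.054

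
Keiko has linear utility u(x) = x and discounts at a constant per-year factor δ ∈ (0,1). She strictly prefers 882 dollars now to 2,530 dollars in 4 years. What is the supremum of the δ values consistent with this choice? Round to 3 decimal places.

Comparing present values: 882 > δ^4·2530.
Hence δ^4 < 882/2530 = 0.34862, and x ↦ x^(1/4) is increasing on (0,∞).
δ < (882/2530)^(1/4) ≈ 0.768.

δ < 0.768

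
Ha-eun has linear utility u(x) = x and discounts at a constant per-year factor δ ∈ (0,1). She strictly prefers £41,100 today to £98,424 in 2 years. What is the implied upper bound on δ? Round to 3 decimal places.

Under u(x) = x this choice says 41100 > δ^2·98424.
So δ^2 < 41100/98424 = 0.41758; taking the square root of both positive sides preserves the inequality.
δ < 0.41758^(1/2) = 0.646.

δ < 0.646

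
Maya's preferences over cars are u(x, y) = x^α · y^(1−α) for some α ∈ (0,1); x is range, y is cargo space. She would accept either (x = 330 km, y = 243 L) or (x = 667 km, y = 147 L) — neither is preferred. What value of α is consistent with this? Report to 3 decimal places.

Set the two utilities equal: 330^α·243^(1−α) = 667^α·147^(1−α).
Taking logs: α·ln 330 + (1−α)·ln 243 = α·ln 667 + (1−α)·ln 147, i.e. α·-0.703697 = (1−α)·-0.502629.
Thus α·(-1.206326) = -0.502629, so α = -0.502629/-1.206326 ≈ 0.417.

α ≈ 0.417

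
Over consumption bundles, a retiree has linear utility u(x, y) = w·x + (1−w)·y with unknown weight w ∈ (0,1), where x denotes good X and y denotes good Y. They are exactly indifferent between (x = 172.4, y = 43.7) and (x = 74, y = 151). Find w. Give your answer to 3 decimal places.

u(172.4,43.7) = u(74,151) means w·172.4 + (1−w)·43.7 = w·74 + (1−w)·151.
Rearranging, 98.4·w − 107.3·(1−w) = 0.
The marginal rate of substitution is 107.3/98.4, so w = 107.3/(98.4+107.3) = 0.522.

w = 0.522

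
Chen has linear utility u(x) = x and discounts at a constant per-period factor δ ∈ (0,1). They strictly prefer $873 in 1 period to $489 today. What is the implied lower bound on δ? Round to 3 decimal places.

δ > 0.560

Under u(x) = x this choice says 489 < δ·873.
Dividing through by 873 gives δ > 0.56014.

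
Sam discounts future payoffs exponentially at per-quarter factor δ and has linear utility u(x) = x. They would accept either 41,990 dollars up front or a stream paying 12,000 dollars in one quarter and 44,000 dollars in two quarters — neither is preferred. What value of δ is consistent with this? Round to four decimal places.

The stream is worth 12000δ + 44000δ² today, so 12000δ + 44000δ² = 41990.
So 44000δ² + 12000δ − 41990 = 0.
By the quadratic formula (taking the positive root), δ = (−12000 + √7534240000.00) / 88000 ≈ 0.8500.

δ ≈ 0.8500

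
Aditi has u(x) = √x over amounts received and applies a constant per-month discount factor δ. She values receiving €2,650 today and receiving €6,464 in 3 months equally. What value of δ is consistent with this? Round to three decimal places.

Equating discounted utilities: u(2650) = δ^3·u(6464) ⇒ δ^3 = u(2650)/u(6464).
With u(x) = √x: δ^3 = √2650/√6464 = √(2650/6464) = 0.64028.
Taking the cube root: δ = 0.64028^(1/3) ≈ 0.862.

δ ≈ 0.862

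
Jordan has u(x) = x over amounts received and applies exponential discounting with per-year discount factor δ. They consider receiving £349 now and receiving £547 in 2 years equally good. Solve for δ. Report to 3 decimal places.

δ ≈ 0.799

The payoff in 2 years is discounted by δ^2, so u(349) = δ^2·u(547) and δ^2 = u(349)/u(547).
With u(x) = x: δ^2 = 349/547 = 0.63803.
Taking the square root: δ = 0.63803^(1/2) ≈ 0.799.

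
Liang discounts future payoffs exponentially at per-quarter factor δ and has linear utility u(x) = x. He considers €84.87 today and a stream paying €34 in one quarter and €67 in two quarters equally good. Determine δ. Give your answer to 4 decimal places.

Equating present values: 84.87 = 34δ + 67δ².
So 67δ² + 34δ − 84.87 = 0.
The positive root is δ = [−34 + √(34² + 4·67·84.87)] / (2·67) = (−34 + 154.600)/134 ≈ 0.9000.

δ ≈ 0.9000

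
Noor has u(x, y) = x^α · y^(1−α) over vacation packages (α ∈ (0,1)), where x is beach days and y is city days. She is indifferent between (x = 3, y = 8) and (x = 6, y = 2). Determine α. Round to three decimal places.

α ≈ 0.667

The Cobb–Douglas utilities coincide, so 3^α·8^(1−α) = 6^α·2^(1−α).
Rearrange to (3/6)^α = (2/8)^(1−α) and take logs: α·-0.693147 = (1−α)·-1.386294.
So α/(1−α) = (-1.386294)/(-0.693147) = 2.000000, and α = 2.000000/3.000000 ≈ 0.667.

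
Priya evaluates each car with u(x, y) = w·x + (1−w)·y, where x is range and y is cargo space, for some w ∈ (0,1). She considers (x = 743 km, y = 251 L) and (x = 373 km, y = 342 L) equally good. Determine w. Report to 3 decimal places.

u(743,251) = u(373,342) means w·743 + (1−w)·251 = w·373 + (1−w)·342.
Rearranging, 370·w − 91·(1−w) = 0.
So w/(1−w) = 91/370 = 0.2459, giving w = 91/(370+91) = 0.197.

w = 0.197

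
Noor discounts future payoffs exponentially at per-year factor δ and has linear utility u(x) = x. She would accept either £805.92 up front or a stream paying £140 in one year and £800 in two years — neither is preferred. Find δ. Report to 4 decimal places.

Present value of the stream is 140·δ + 800·δ². Indifference gives 140δ + 800δ² = 805.92.
That is, 800δ² + 140δ − 805.92 = 0, a quadratic in δ.
The positive root is δ = [−140 + √(140² + 4·800·805.92)] / (2·800) = (−140 + 1612.000)/1600 ≈ 0.9200.

δ ≈ 0.9200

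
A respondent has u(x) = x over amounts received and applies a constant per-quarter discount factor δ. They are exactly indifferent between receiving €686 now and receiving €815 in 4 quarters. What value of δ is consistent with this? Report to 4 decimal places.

δ ≈ 0.9578

The payoff in 4 quarters is discounted by δ^4, so u(686) = δ^4·u(815) and δ^4 = u(686)/u(815).
With u(x) = x: δ^4 = 686/815 = 0.84172.
Taking the 4th root: δ = 0.84172^(1/4) ≈ 0.9578.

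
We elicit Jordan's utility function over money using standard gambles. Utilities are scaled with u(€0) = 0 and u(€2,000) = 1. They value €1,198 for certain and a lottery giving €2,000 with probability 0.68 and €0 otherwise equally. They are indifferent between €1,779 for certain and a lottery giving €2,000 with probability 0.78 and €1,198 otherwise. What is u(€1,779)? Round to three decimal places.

The first gamble pins u(€1,198): it must equal 0.68·1 + 0.32·0 = 0.68.
The second indifference gives u(€1,779) = 0.78·u(€2,000) + 0.22·u(€1,198) = 0.78·1.00 + 0.22·0.68 = 0.9296.

0.930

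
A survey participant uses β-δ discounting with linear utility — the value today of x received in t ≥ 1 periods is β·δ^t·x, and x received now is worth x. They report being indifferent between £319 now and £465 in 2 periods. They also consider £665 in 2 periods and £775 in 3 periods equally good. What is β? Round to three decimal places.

β ≈ 0.932

The second indifference involves only future payoffs, so β cancels: β·δ^2·665 = β·δ^3·775, giving δ = 665/775 = 0.85806.
Now use the now-vs-future pair: 319 = β·δ^2·465 gives β = 319/(0.73627·465) ≈ 0.932.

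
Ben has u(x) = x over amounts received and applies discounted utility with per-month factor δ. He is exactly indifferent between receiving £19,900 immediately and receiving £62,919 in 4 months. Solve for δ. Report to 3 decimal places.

δ ≈ 0.750

The payoff in 4 months is discounted by δ^4, so u(19900) = δ^4·u(62919) and δ^4 = u(19900)/u(62919).
With u(x) = x: δ^4 = 19900/62919 = 0.31628.
Hence δ = (0.31628)^(1/4) = 0.74992.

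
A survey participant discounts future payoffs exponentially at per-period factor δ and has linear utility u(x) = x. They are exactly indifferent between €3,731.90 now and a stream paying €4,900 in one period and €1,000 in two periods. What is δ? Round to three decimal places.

Present value of the stream is 4900·δ + 1000·δ². Indifference gives 4900δ + 1000δ² = 3731.90.
Rearranged: 1000δ² + 4900δ − 3731.90 = 0.
By the quadratic formula (taking the positive root), δ = (−4900 + √38937600.00) / 2000 ≈ 0.670.

δ ≈ 0.670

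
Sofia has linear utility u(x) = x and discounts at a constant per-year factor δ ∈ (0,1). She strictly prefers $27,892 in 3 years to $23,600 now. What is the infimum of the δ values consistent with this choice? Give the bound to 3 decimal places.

δ > 0.946

Comparing present values: 23600 < δ^3·27892.
So δ^3 > 23600/27892 = 0.84612; taking the cube root of both positive sides preserves the inequality.
δ > (23600/27892)^(1/3) ≈ 0.946.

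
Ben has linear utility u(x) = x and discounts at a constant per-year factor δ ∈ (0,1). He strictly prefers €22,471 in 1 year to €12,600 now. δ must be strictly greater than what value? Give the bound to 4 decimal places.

δ > 0.5607

Under u(x) = x this choice says 12600 < δ·22471.
So δ > 12600/22471 = 0.56072.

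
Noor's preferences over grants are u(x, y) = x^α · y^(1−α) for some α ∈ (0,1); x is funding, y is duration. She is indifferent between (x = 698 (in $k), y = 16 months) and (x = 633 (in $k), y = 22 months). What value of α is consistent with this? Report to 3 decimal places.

α ≈ 0.765

The Cobb–Douglas utilities coincide, so 698^α·16^(1−α) = 633^α·22^(1−α).
Rearrange to (698/633)^α = (22/16)^(1−α) and take logs: α·0.097749 = (1−α)·0.318454.
With A = 0.097749 and B = 0.318454: α·A = (1−α)·B, so α = B/(A+B) = 0.318454/0.416203 ≈ 0.765.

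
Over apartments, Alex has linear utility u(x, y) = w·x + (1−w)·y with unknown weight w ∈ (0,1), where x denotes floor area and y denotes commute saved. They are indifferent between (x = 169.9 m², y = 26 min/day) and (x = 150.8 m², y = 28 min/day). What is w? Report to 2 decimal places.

u(169.9,26) = u(150.8,28) means w·169.9 + (1−w)·26 = w·150.8 + (1−w)·28.
Rearranging, 19.1·w − 2·(1−w) = 0.
The marginal rate of substitution is 2/19.1, so w = 2/(19.1+2) = 0.09.

w = 0.09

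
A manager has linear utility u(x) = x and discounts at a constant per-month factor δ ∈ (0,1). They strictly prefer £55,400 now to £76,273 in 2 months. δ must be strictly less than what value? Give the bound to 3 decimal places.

δ < 0.852

The preference means 55400 > δ^2·76273.
Dividing by 76273: δ^2 < 0.72634. Both sides are positive, so the square root keeps the direction.
δ < (55400/76273)^(1/2) ≈ 0.852.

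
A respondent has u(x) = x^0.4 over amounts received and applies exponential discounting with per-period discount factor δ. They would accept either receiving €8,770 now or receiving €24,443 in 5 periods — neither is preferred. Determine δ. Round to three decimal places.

δ ≈ 0.921

Equating discounted utilities: u(8770) = δ^5·u(24443) ⇒ δ^5 = u(8770)/u(24443).
With u(x) = x^0.4: δ^5 = 8770^0.4/24443^0.4 = (8770/24443)^0.4 = 0.66365.
Taking the 5th root: δ = 0.66365^(1/5) ≈ 0.921.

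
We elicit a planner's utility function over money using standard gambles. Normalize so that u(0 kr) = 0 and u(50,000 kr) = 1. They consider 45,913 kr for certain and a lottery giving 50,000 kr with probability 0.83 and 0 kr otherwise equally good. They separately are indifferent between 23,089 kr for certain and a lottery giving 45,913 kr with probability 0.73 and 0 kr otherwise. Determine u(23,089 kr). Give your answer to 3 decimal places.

0.606

First, u(45,913 kr) = 0.83·u(50,000 kr) + 0.17·u(0 kr) = 0.83.
Chaining: u(23,089 kr) = 0.73·0.83 + 0.27·0.00 = 0.6059.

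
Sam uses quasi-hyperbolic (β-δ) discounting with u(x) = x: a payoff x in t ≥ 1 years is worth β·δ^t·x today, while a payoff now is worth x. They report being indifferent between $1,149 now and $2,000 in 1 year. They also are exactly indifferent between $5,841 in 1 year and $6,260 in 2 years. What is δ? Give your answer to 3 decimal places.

δ ≈ 0.933

The second indifference involves only future payoffs, so β cancels: β·δ^1·5841 = β·δ^2·6260, giving δ = 5841/6260 = 0.93307.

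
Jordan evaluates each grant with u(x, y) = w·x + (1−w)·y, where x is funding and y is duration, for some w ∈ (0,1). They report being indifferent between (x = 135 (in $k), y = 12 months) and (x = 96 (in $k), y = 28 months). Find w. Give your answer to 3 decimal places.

Equating utilities: w·135 + (1−w)·12 = w·96 + (1−w)·28.
Collecting terms: w·39 = (1−w)·16.
The marginal rate of substitution is 16/39, so w = 16/(39+16) = 0.291.

w = 0.291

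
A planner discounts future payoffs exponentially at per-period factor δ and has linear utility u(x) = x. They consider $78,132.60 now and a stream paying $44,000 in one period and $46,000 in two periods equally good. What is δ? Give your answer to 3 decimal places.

Equating present values: 78132.60 = 44000δ + 46000δ².
That is, 46000δ² + 44000δ − 78132.60 = 0, a quadratic in δ.
The positive root is δ = [−44000 + √(44000² + 4·46000·78132.60)] / (2·46000) = (−44000 + 127720.000)/92000 ≈ 0.910.

δ ≈ 0.910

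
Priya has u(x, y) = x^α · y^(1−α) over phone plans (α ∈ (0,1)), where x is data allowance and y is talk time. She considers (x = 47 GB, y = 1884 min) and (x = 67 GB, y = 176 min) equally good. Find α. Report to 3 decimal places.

α ≈ 0.870

Set the two utilities equal: 47^α·1884^(1−α) = 67^α·176^(1−α).
(47/67)^α = (176/1884)^(1−α); take logs: α·ln(47/67) = (1−α)·ln(176/1884), i.e. α·-0.354545 = (1−α)·-2.370668.
So α/(1−α) = (-2.370668)/(-0.354545) = 6.686508, and α = 6.686508/7.686508 ≈ 0.870.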